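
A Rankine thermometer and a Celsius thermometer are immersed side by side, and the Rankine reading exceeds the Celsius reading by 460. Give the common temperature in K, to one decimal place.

233.6 K

Let x be the Rankine reading; then the Celsius reading is 5/9·x - 273.15.
(5/9·x - 273.15) - x = -460  ⇒  (-4/9)·x = -186.85  ⇒  x = 420.4125°R.
In Celsius: (420.4125 - 491.67) × 5/9 = -39.5875°C.
In kelvin: -39.5875 + 273.15 = 233.6 K.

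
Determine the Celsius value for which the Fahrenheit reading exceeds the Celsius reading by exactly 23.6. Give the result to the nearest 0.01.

Let C be the Celsius reading. The Fahrenheit reading is F = 1.8·C + 32.
Require F - C = 23.6: (0.8)·C + 32 = 23.6.
C = (23.6 - 32) / (0.8) = -10.50.

-10.50°C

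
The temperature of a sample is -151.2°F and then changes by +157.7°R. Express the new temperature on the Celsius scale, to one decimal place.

-14.2°C

Initial temperature in Celsius: (-151.2 - 32) × 5/9 = -101.7778°C.
The 157.7°R change is an interval, so only the factor 5/9 applies: +157.7 × 5/9 = +87.6111°C.
Final Celsius temperature: -101.7778 + 87.6111 = -14.1667°C.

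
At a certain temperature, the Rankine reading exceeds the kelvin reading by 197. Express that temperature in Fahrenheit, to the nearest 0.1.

Let x be the kelvin reading; then the Rankine reading is 1.8·x.
(1.8·x) - x = 197  ⇒  (0.8)·x = 197  ⇒  x = 246.2500 K.
In Celsius: 246.25 - 273.15 = -26.9000°C.
In Fahrenheit: -26.9000 × 1.8 + 32 = -16.4°F.

-16.4°F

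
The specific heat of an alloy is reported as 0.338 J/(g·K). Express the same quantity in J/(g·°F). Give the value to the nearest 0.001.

0.188 J/(g·°F)

Since only a temperature interval is involved, the additive offset between the scales drops out.
A change of 1°F is a change of 5/9 K, so per °F the value is 0.338 × 5/9 = 0.188.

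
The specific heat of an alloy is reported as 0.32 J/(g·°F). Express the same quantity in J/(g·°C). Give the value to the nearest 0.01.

The quantity depends on a temperature interval, so only the ratio of degree sizes applies; the offset between the scales is irrelevant.
A change of 1°C is a change of 1.8°F, so per °C the value is 0.32 × 1.8 = 0.58.

0.58 J/(g·°C)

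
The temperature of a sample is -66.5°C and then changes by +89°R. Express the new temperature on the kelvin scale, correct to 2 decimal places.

The 89°R change is an interval, so only the factor 5/9 applies: +89 × 5/9 = +49.4444°C.
Final Celsius temperature: -66.5000 + 49.4444 = -17.0556°C.
In kelvin: -17.0556 + 273.15 = 256.09 K.

256.09 K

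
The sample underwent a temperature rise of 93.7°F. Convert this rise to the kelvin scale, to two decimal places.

52.06 K

An interval of 1°F corresponds to 5/9 K.
93.7 × 5/9 = 52.06.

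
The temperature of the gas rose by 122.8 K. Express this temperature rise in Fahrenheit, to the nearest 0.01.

Only the scale ratio 1.8 matters for a change in temperature.
122.8 × 1.8 = 221.04.

221.04°F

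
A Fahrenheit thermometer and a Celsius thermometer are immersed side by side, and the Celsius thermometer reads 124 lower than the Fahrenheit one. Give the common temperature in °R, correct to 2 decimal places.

Let x be the Fahrenheit reading; then the Celsius reading is 5/9·x - 17.7778.
(5/9·x - 17.7778) - x = -124  ⇒  (-4/9)·x = -106.222  ⇒  x = 239.0000°F.
In Celsius: (239 - 32) × 5/9 = 115.0000°C.
In Rankine: 115.0000 × 1.8 + 491.67 = 698.67°R.

698.67°R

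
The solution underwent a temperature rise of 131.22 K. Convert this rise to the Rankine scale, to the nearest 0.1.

Only the scale ratio 1.8 matters for a change in temperature.
131.22 × 1.8 = 236.2.

236.2°R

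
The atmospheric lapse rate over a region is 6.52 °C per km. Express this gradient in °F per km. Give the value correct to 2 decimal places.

11.74 °F/km

Since only a temperature interval is involved, the additive offset between the scales drops out.
A change of 1°C is a change of 1.8°F, so 6.52 × 1.8 = 11.74.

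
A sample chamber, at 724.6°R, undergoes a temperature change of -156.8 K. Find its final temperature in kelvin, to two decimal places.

245.76 K

Initial temperature in Celsius: (724.6 - 491.67) × 5/9 = 129.4056°C.
The 156.8 K change is an interval; Kelvin and Celsius degrees are the same size, so ΔC = -156.8°C.
Final Celsius temperature: 129.4056 - 156.8000 = -27.3944°C.
In kelvin: -27.3944 + 273.15 = 245.76 K.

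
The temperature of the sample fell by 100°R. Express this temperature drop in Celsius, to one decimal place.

An interval of 1°R corresponds to 5/9°C.
100 × 5/9 = 55.6.

55.6°C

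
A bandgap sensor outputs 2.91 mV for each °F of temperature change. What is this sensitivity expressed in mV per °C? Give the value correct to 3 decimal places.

5.238 mV per °C

The quantity depends on a temperature interval, so only the ratio of degree sizes applies; the offset between the scales is irrelevant.
A change of 1°C is a change of 1.8°F, so per °C the value is 2.91 × 1.8 = 5.238.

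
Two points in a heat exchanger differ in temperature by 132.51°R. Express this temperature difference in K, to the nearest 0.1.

73.6 K

For a temperature interval the offset drops out; only the factor 5/9 applies.
132.51 × 5/9 = 73.6.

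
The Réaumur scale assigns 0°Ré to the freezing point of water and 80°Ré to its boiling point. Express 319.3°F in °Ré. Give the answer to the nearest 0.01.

First in Celsius: (319.3 - 32) × 5/9 = 159.6111°C.
Linearly onto the Réaumur scale: 0 + (159.6111 / 100) × (80 - 0) = 127.69°Ré.

127.69°Ré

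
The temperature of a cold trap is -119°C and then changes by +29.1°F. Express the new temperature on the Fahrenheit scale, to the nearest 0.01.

The 29.1°F change is an interval, so only the factor 5/9 applies: +29.1 × 5/9 = +16.1667°C.
Final Celsius temperature: -119.0000 + 16.1667 = -102.8333°C.
In Fahrenheit: -102.8333 × 1.8 + 32 = -153.10°F.

-153.10°F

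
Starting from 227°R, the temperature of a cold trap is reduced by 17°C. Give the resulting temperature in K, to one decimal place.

109.1 K

Initial temperature in Celsius: (227 - 491.67) × 5/9 = -147.0389°C.
Final Celsius temperature: -147.0389 - 17.0000 = -164.0389°C.
In kelvin: -164.0389 + 273.15 = 109.1 K.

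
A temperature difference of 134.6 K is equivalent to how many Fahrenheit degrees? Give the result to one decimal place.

Only the scale ratio 1.8 matters for a change in temperature.
134.6 × 1.8 = 242.3.

242.3°F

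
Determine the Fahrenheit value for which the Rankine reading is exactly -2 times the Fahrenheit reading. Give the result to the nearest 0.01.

-153.22°F

Let F be the Fahrenheit reading. The Rankine reading is R = 1·F + 459.67.
Require R = -2·F: 1·F + 459.67 = -2·F.
(3)·F = -459.67  ⇒  F = -153.22.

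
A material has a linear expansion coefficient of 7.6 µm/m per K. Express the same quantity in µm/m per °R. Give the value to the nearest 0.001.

Since only a temperature interval is involved, the additive offset between the scales drops out.
A change of 1°R is a change of 5/9 K, so per °R the value is 7.6 × 5/9 = 4.222.

4.222 µm/m per °R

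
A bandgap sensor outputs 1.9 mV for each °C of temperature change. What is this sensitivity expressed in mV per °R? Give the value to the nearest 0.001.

1.056 mV per °R

The quantity depends on a temperature interval, so only the ratio of degree sizes applies; the offset between the scales is irrelevant.
A change of 1°R is a change of 5/9°C, so per °R the value is 1.9 × 5/9 = 1.056.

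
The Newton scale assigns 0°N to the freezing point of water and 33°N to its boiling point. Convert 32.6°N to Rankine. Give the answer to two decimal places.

669.49°R

Linear interpolation between the fixed points: C = (32.6 - 0) × 100 / (33 - 0) = 98.7879°C.
Then 98.7879 × 1.8 + 491.67 = 669.49°R.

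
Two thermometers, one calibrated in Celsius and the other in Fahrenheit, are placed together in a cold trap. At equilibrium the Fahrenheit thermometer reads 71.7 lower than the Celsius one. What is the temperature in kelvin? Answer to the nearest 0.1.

143.5 K

Let x be the Celsius reading; then the Fahrenheit reading is 1.8·x + 32.
(1.8·x + 32) - x = -71.7  ⇒  (0.8)·x = -103.7  ⇒  x = -129.6250°C.
In kelvin: -129.6250 + 273.15 = 143.5 K.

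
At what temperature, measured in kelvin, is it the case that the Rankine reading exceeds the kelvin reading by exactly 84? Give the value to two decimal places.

105.00 K

Let K be the kelvin reading. The Rankine reading is R = 1.8·K.
Require R - K = 84: (0.8)·K = 84.
K = (84) / (0.8) = 105.00.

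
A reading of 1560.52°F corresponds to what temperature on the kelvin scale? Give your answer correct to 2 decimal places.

In Celsius: (1560.52 - 32) × 5/9 = 849.1778°C.
In kelvin: 849.1778 + 273.15 = 1122.33 K.

1122.33 K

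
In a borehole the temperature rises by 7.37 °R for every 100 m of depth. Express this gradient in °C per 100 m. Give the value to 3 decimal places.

4.094 °C/100 m

Since only a temperature interval is involved, the additive offset between the scales drops out.
A change of 1°R is a change of 5/9°C, so 7.37 × 5/9 = 4.094.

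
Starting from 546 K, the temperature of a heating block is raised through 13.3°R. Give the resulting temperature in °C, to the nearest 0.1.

Initial temperature in Celsius: 546 - 273.15 = 272.8500°C.
The 13.3°R change is an interval, so only the factor 5/9 applies: +13.3 × 5/9 = +7.3889°C.
Final Celsius temperature: 272.8500 + 7.3889 = 280.2389°C.

280.2°C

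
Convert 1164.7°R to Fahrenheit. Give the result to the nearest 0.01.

705.03°F

In Celsius: (1164.7 - 491.67) × 5/9 = 373.9056°C.
In Fahrenheit: 373.9056 × 1.8 + 32 = 705.03°F.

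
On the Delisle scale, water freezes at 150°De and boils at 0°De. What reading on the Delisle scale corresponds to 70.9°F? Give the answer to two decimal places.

First in Celsius: (70.9 - 32) × 5/9 = 21.6111°C.
Linearly onto the Delisle scale: 150 + (21.6111 / 100) × (0 - 150) = 117.58°De.

117.58°De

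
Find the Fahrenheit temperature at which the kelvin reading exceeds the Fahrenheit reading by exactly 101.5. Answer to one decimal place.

346.2°F

Let F be the Fahrenheit reading. The kelvin reading is K = 5/9·F + 255.372.
Require K - F = 101.5: (-4/9)·F + 255.372 = 101.5.
F = (101.5 - 255.372) / (-4/9) = 346.2.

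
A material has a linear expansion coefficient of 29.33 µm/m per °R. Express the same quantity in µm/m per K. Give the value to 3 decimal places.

Since only a temperature interval is involved, the additive offset between the scales drops out.
A change of 1 K is a change of 1.8°R, so per K the value is 29.33 × 1.8 = 52.794.

52.794 µm/m per K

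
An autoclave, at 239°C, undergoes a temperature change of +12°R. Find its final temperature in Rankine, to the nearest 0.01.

933.87°R

The 12°R change is an interval, so only the factor 5/9 applies: +12 × 5/9 = +6.6667°C.
Final Celsius temperature: 239.0000 + 6.6667 = 245.6667°C.
In Rankine: 245.6667 × 1.8 + 491.67 = 933.87°R.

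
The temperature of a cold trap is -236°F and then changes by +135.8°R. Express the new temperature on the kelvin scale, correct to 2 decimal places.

199.71 K

Initial temperature in Celsius: (-236 - 32) × 5/9 = -148.8889°C.
The 135.8°R change is an interval, so only the factor 5/9 applies: +135.8 × 5/9 = +75.4444°C.
Final Celsius temperature: -148.8889 + 75.4444 = -73.4444°C.
In kelvin: -73.4444 + 273.15 = 199.71 K.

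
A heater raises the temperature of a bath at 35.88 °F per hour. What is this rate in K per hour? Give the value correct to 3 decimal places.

19.933 K/hour

The quantity depends on a temperature interval, so only the ratio of degree sizes applies; the offset between the scales is irrelevant.
A change of 1°F is a change of 5/9 K, so 35.88 × 5/9 = 19.933.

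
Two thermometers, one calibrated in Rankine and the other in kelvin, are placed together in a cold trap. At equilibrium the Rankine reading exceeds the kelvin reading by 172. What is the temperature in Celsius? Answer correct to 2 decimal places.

Let x be the Rankine reading; then the kelvin reading is 5/9·x.
(5/9·x) - x = -172  ⇒  (-4/9)·x = -172  ⇒  x = 387.0000°R.
In Celsius: (387 - 491.67) × 5/9 = -58.15°C.

-58.15°C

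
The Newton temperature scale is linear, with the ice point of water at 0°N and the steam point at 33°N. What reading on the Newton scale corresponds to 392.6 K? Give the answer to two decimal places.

39.42°N

First in Celsius: 392.6 - 273.15 = 119.4500°C.
Linearly onto the Newton scale: 0 + (119.4500 / 100) × (33 - 0) = 39.42°N.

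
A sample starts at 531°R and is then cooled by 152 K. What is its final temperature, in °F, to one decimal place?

-202.3°F

Initial temperature in Celsius: (531 - 491.67) × 5/9 = 21.8500°C.
The 152 K change is an interval; Kelvin and Celsius degrees are the same size, so ΔC = -152°C.
Final Celsius temperature: 21.8500 - 152.0000 = -130.1500°C.
In Fahrenheit: -130.1500 × 1.8 + 32 = -202.3°F.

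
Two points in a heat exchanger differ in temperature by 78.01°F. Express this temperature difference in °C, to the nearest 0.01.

43.34°C

An interval of 1°F corresponds to 5/9°C.
78.01 × 5/9 = 43.34.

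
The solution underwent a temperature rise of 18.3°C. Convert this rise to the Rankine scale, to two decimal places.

32.94°R

For a temperature interval the offset drops out; only the factor 1.8 applies.
18.3 × 1.8 = 32.94.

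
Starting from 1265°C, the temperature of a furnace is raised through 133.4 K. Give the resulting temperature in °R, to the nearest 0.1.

The 133.4 K change is an interval; Kelvin and Celsius degrees are the same size, so ΔC = +133.4°C.
Final Celsius temperature: 1265.0000 + 133.4000 = 1398.4000°C.
In Rankine: 1398.4000 × 1.8 + 491.67 = 3008.8°R.

3008.8°R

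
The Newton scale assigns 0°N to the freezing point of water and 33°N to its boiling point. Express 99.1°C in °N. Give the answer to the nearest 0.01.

32.70°N

Linearly onto the Newton scale: 0 + (99.1000 / 100) × (33 - 0) = 32.70°N.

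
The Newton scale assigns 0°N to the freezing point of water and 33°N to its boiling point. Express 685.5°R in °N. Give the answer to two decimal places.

First in Celsius: (685.5 - 491.67) × 5/9 = 107.6833°C.
Linearly onto the Newton scale: 0 + (107.6833 / 100) × (33 - 0) = 35.54°N.

35.54°N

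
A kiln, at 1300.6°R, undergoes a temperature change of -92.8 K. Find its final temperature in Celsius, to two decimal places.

Initial temperature in Celsius: (1300.6 - 491.67) × 5/9 = 449.4056°C.
The 92.8 K change is an interval; Kelvin and Celsius degrees are the same size, so ΔC = -92.8°C.
Final Celsius temperature: 449.4056 - 92.8000 = 356.6056°C.

356.61°C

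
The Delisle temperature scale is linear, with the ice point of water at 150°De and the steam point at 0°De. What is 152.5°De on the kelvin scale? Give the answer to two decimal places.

Linear interpolation between the fixed points: C = (152.5 - 150) × 100 / (0 - 150) = -1.6667°C.
Then -1.6667 + 273.15 = 271.48 K.

271.48 K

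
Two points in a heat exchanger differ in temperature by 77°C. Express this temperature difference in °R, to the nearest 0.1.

Only the scale ratio 1.8 matters for a change in temperature.
77 × 1.8 = 138.6.

138.6°R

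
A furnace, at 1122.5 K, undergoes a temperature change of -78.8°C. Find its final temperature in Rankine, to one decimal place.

1878.7°R

Initial temperature in Celsius: 1122.5 - 273.15 = 849.3500°C.
Final Celsius temperature: 849.3500 - 78.8000 = 770.5500°C.
In Rankine: 770.5500 × 1.8 + 491.67 = 1878.7°R.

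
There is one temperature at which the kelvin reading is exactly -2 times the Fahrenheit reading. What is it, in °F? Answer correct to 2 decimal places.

-99.93°F

Let F be the Fahrenheit reading. The kelvin reading is K = 5/9·F + 255.372.
Require K = -2·F: 5/9·F + 255.372 = -2·F.
(23/9)·F = -255.372  ⇒  F = -99.93.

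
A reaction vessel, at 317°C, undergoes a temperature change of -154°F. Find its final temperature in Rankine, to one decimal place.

The 154°F change is an interval, so only the factor 5/9 applies: -154 × 5/9 = -85.5556°C.
Final Celsius temperature: 317.0000 - 85.5556 = 231.4444°C.
In Rankine: 231.4444 × 1.8 + 491.67 = 908.3°R.

908.3°R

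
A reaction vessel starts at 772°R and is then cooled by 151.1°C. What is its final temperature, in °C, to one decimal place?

Initial temperature in Celsius: (772 - 491.67) × 5/9 = 155.7389°C.
Final Celsius temperature: 155.7389 - 151.1000 = 4.6389°C.

4.6°C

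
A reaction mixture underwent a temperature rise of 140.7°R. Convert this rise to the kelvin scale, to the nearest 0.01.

78.17 K

For a temperature interval the offset drops out; only the factor 5/9 applies.
140.7 × 5/9 = 78.17.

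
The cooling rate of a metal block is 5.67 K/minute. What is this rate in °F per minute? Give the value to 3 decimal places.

Since only a temperature interval is involved, the additive offset between the scales drops out.
A change of 1 K is a change of 1.8°F, so 5.67 × 1.8 = 10.206.

10.206 °F/minute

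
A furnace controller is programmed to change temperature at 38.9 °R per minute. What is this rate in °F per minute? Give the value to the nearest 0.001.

38.900 °F/minute

Since only a temperature interval is involved, the additive offset between the scales drops out.
A change of 1°R is a change of 1°F, so 38.9 × 1 = 38.900.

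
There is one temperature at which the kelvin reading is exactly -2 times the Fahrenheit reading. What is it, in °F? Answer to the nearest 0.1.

Let F be the Fahrenheit reading. The kelvin reading is K = 5/9·F + 255.372.
Require K = -2·F: 5/9·F + 255.372 = -2·F.
(23/9)·F = -255.372  ⇒  F = -99.9.

-99.9°F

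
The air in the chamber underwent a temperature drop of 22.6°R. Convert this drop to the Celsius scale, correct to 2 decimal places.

Only the scale ratio 5/9 matters for a change in temperature.
22.6 × 5/9 = 12.56.

12.56°C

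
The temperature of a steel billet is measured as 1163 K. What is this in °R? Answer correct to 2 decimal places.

2093.40°R

In Celsius: 1163 - 273.15 = 889.8500°C.
In Rankine: 889.8500 × 1.8 + 491.67 = 2093.40°R.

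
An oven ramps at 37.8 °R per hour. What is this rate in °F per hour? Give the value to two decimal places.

37.80 °F/hour

The quantity depends on a temperature interval, so only the ratio of degree sizes applies; the offset between the scales is irrelevant.
A change of 1°R is a change of 1°F, so 37.8 × 1 = 37.80.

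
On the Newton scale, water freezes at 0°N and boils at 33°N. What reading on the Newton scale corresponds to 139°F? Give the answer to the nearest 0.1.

First in Celsius: (139 - 32) × 5/9 = 59.4444°C.
Linearly onto the Newton scale: 0 + (59.4444 / 100) × (33 - 0) = 19.6°N.

19.6°N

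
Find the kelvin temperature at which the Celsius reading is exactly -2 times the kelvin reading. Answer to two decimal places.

91.05 K

Let K be the kelvin reading. The Celsius reading is C = 1·K - 273.15.
Require C = -2·K: 1·K - 273.15 = -2·K.
(3)·K = 273.15  ⇒  K = 91.05.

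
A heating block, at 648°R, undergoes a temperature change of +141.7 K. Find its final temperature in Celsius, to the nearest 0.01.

228.55°C

Initial temperature in Celsius: (648 - 491.67) × 5/9 = 86.8500°C.
The 141.7 K change is an interval; Kelvin and Celsius degrees are the same size, so ΔC = +141.7°C.
Final Celsius temperature: 86.8500 + 141.7000 = 228.5500°C.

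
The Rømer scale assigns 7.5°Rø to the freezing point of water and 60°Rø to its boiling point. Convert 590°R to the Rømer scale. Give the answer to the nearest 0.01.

First in Celsius: (590 - 491.67) × 5/9 = 54.6278°C.
Linearly onto the Rømer scale: 7.5 + (54.6278 / 100) × (60 - 7.5) = 36.18°Rø.

36.18°Rø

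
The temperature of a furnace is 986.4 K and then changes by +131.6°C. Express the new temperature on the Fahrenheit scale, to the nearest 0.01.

Initial temperature in Celsius: 986.4 - 273.15 = 713.2500°C.
Final Celsius temperature: 713.2500 + 131.6000 = 844.8500°C.
In Fahrenheit: 844.8500 × 1.8 + 32 = 1552.73°F.

1552.73°F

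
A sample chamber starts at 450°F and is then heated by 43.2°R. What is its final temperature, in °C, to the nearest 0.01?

Initial temperature in Celsius: (450 - 32) × 5/9 = 232.2222°C.
The 43.2°R change is an interval, so only the factor 5/9 applies: +43.2 × 5/9 = +24.0000°C.
Final Celsius temperature: 232.2222 + 24.0000 = 256.2222°C.

256.22°C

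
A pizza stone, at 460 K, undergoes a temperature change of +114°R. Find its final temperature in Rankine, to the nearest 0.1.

942.0°R

Initial temperature in Celsius: 460 - 273.15 = 186.8500°C.
The 114°R change is an interval, so only the factor 5/9 applies: +114 × 5/9 = +63.3333°C.
Final Celsius temperature: 186.8500 + 63.3333 = 250.1833°C.
In Rankine: 250.1833 × 1.8 + 491.67 = 942.0°R.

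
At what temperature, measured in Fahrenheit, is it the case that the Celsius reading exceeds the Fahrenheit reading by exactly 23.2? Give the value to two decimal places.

-92.20°F

Let F be the Fahrenheit reading. The Celsius reading is C = 5/9·F - 17.7778.
Require C - F = 23.2: (-4/9)·F - 17.7778 = 23.2.
F = (23.2 + 17.7778) / (-4/9) = -92.20.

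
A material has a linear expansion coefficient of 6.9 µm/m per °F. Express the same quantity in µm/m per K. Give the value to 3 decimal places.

12.420 µm/m per K

Since only a temperature interval is involved, the additive offset between the scales drops out.
A change of 1 K is a change of 1.8°F, so per K the value is 6.9 × 1.8 = 12.420.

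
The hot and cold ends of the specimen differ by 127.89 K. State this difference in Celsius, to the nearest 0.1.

Kelvin and Celsius degrees are the same size, so the interval is unchanged: 127.9.

127.9°C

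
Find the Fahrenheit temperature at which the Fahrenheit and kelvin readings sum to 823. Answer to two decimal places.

Let F be the Fahrenheit reading. The kelvin reading is K = 5/9·F + 255.372.
Require F + K = 823: (14/9)·F + 255.372 = 823.
F = (823 - 255.372) / (14/9) = 364.90.

364.90°F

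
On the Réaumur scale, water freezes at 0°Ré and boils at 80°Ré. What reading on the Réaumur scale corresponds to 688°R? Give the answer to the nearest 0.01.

87.26°Ré

First in Celsius: (688 - 491.67) × 5/9 = 109.0722°C.
Linearly onto the Réaumur scale: 0 + (109.0722 / 100) × (80 - 0) = 87.26°Ré.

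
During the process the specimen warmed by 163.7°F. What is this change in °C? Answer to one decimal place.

For a temperature interval the offset drops out; only the factor 5/9 applies.
163.7 × 5/9 = 90.9.

90.9°C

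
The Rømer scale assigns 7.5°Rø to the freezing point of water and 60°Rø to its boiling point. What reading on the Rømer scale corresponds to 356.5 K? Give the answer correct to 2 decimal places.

51.26°Rø

First in Celsius: 356.5 - 273.15 = 83.3500°C.
Linearly onto the Rømer scale: 7.5 + (83.3500 / 100) × (60 - 7.5) = 51.26°Rø.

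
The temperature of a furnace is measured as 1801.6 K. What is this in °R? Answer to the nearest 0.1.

3242.9°R

In Celsius: 1801.6 - 273.15 = 1528.4500°C.
In Rankine: 1528.4500 × 1.8 + 491.67 = 3242.9°R.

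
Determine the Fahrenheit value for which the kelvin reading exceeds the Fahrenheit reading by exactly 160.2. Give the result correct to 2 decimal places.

Let F be the Fahrenheit reading. The kelvin reading is K = 5/9·F + 255.372.
Require K - F = 160.2: (-4/9)·F + 255.372 = 160.2.
F = (160.2 - 255.372) / (-4/9) = 214.14.

214.14°F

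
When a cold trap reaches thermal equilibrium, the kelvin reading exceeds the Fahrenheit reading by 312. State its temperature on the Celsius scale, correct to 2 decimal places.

-88.56°C

Let x be the Fahrenheit reading; then the kelvin reading is 5/9·x + 255.372.
(5/9·x + 255.372) - x = 312  ⇒  (-4/9)·x = 56.6278  ⇒  x = -127.4125°F.
In Celsius: (-127.4125 - 32) × 5/9 = -88.56°C.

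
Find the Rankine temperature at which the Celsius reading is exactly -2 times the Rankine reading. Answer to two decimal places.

106.88°R

Let R be the Rankine reading. The Celsius reading is C = 5/9·R - 273.15.
Require C = -2·R: 5/9·R - 273.15 = -2·R.
(23/9)·R = 273.15  ⇒  R = 106.88.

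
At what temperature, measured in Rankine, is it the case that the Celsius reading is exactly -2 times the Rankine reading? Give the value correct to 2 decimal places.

106.88°R

Let R be the Rankine reading. The Celsius reading is C = 5/9·R - 273.15.
Require C = -2·R: 5/9·R - 273.15 = -2·R.
(23/9)·R = 273.15  ⇒  R = 106.88.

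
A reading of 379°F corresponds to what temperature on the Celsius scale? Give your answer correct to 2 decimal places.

192.78°C

In Celsius: (379 - 32) × 5/9 = 192.7778°C.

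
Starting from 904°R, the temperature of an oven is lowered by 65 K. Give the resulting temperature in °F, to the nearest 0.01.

Initial temperature in Celsius: (904 - 491.67) × 5/9 = 229.0722°C.
The 65 K change is an interval; Kelvin and Celsius degrees are the same size, so ΔC = -65°C.
Final Celsius temperature: 229.0722 - 65.0000 = 164.0722°C.
In Fahrenheit: 164.0722 × 1.8 + 32 = 327.33°F.

327.33°F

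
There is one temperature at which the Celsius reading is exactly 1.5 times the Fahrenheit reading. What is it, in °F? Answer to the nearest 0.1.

Let F be the Fahrenheit reading. The Celsius reading is C = 5/9·F - 17.7778.
Require C = 1.5·F: 5/9·F - 17.7778 = 1.5·F.
(-17/18)·F = 17.7778  ⇒  F = -18.8.

-18.8°F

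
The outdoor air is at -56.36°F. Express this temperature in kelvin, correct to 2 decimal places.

In Celsius: (-56.36 - 32) × 5/9 = -49.0889°C.
In kelvin: -49.0889 + 273.15 = 224.06 K.

224.06 K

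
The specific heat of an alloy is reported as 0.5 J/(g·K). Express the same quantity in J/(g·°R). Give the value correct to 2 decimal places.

Since only a temperature interval is involved, the additive offset between the scales drops out.
A change of 1°R is a change of 5/9 K, so per °R the value is 0.5 × 5/9 = 0.28.

0.28 J/(g·°R)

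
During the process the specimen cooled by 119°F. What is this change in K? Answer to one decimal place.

66.1 K

Only the scale ratio 5/9 matters for a change in temperature.
119 × 5/9 = 66.1.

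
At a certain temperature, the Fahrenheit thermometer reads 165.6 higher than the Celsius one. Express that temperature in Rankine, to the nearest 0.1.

792.3°R

Let x be the Celsius reading; then the Fahrenheit reading is 1.8·x + 32.
(1.8·x + 32) - x = 165.6  ⇒  (0.8)·x = 133.6  ⇒  x = 167.0000°C.
In Rankine: 167.0000 × 1.8 + 491.67 = 792.3°R.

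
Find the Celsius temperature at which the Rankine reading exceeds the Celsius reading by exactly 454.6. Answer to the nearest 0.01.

Let C be the Celsius reading. The Rankine reading is R = 1.8·C + 491.67.
Require R - C = 454.6: (0.8)·C + 491.67 = 454.6.
C = (454.6 - 491.67) / (0.8) = -46.34.

-46.34°C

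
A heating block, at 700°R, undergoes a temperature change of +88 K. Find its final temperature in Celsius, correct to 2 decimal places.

203.74°C

Initial temperature in Celsius: (700 - 491.67) × 5/9 = 115.7389°C.
The 88 K change is an interval; Kelvin and Celsius degrees are the same size, so ΔC = +88°C.
Final Celsius temperature: 115.7389 + 88.0000 = 203.7389°C.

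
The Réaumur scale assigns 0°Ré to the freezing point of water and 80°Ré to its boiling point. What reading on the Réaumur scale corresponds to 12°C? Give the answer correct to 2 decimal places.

9.60°Ré

Linearly onto the Réaumur scale: 0 + (12.0000 / 100) × (80 - 0) = 9.60°Ré.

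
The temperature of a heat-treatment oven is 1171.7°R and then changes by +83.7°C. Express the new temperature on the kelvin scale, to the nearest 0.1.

734.6 K

Initial temperature in Celsius: (1171.7 - 491.67) × 5/9 = 377.7944°C.
Final Celsius temperature: 377.7944 + 83.7000 = 461.4944°C.
In kelvin: 461.4944 + 273.15 = 734.6 K.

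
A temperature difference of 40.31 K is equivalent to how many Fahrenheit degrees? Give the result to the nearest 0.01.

72.56°F

Only the scale ratio 1.8 matters for a change in temperature.
40.31 × 1.8 = 72.56.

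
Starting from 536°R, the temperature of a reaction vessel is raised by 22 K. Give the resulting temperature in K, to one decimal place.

319.8 K

Initial temperature in Celsius: (536 - 491.67) × 5/9 = 24.6278°C.
The 22 K change is an interval; Kelvin and Celsius degrees are the same size, so ΔC = +22°C.
Final Celsius temperature: 24.6278 + 22.0000 = 46.6278°C.
In kelvin: 46.6278 + 273.15 = 319.8 K.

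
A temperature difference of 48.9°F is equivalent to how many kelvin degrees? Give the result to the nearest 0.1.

27.2 K

An interval of 1°F corresponds to 5/9 K.
48.9 × 5/9 = 27.2.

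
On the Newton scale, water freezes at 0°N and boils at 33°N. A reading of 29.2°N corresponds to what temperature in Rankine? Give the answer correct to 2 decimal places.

Linear interpolation between the fixed points: C = (29.2 - 0) × 100 / (33 - 0) = 88.4848°C.
Then 88.4848 × 1.8 + 491.67 = 650.94°R.

650.94°R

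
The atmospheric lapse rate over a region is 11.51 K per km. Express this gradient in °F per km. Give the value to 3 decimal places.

20.718 °F/km

Since only a temperature interval is involved, the additive offset between the scales drops out.
A change of 1 K is a change of 1.8°F, so 11.51 × 1.8 = 20.718.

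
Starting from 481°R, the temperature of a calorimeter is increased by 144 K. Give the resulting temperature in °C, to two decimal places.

138.07°C

Initial temperature in Celsius: (481 - 491.67) × 5/9 = -5.9278°C.
The 144 K change is an interval; Kelvin and Celsius degrees are the same size, so ΔC = +144°C.
Final Celsius temperature: -5.9278 + 144.0000 = 138.0722°C.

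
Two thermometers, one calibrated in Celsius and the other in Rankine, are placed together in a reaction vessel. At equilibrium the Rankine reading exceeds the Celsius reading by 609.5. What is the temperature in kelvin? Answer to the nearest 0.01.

420.44 K

Let x be the Celsius reading; then the Rankine reading is 1.8·x + 491.67.
(1.8·x + 491.67) - x = 609.5  ⇒  (0.8)·x = 117.83  ⇒  x = 147.2875°C.
In kelvin: 147.2875 + 273.15 = 420.44 K.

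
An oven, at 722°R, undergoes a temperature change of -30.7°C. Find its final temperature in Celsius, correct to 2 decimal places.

Initial temperature in Celsius: (722 - 491.67) × 5/9 = 127.9611°C.
Final Celsius temperature: 127.9611 - 30.7000 = 97.2611°C.

97.26°C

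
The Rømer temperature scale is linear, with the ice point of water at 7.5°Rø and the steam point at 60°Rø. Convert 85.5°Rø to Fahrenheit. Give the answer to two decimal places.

Linear interpolation between the fixed points: C = (85.5 - 7.5) × 100 / (60 - 7.5) = 148.5714°C.
Then 148.5714 × 1.8 + 32 = 299.43°F.

299.43°F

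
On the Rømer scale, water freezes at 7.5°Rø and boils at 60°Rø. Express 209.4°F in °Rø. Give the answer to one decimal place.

59.2°Rø

First in Celsius: (209.4 - 32) × 5/9 = 98.5556°C.
Linearly onto the Rømer scale: 7.5 + (98.5556 / 100) × (60 - 7.5) = 59.2°Rø.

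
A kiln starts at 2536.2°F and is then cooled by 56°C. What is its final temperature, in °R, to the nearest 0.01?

Initial temperature in Celsius: (2536.2 - 32) × 5/9 = 1391.2222°C.
Final Celsius temperature: 1391.2222 - 56.0000 = 1335.2222°C.
In Rankine: 1335.2222 × 1.8 + 491.67 = 2895.07°R.

2895.07°R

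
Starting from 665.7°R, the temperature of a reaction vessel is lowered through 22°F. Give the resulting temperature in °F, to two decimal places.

Initial temperature in Celsius: (665.7 - 491.67) × 5/9 = 96.6833°C.
The 22°F change is an interval, so only the factor 5/9 applies: -22 × 5/9 = -12.2222°C.
Final Celsius temperature: 96.6833 - 12.2222 = 84.4611°C.
In Fahrenheit: 84.4611 × 1.8 + 32 = 184.03°F.

184.03°F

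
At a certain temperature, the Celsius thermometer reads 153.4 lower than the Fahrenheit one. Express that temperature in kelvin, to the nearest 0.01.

Let x be the Fahrenheit reading; then the Celsius reading is 5/9·x - 17.7778.
(5/9·x - 17.7778) - x = -153.4  ⇒  (-4/9)·x = -135.622  ⇒  x = 305.1500°F.
In Celsius: (305.15 - 32) × 5/9 = 151.7500°C.
In kelvin: 151.7500 + 273.15 = 424.90 K.

424.90 K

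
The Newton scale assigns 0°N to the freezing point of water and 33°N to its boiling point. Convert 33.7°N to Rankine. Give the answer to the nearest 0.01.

Linear interpolation between the fixed points: C = (33.7 - 0) × 100 / (33 - 0) = 102.1212°C.
Then 102.1212 × 1.8 + 491.67 = 675.49°R.

675.49°R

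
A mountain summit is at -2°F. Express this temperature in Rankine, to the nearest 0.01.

In Celsius: (-2 - 32) × 5/9 = -18.8889°C.
In Rankine: -18.8889 × 1.8 + 491.67 = 457.67°R.

457.67°R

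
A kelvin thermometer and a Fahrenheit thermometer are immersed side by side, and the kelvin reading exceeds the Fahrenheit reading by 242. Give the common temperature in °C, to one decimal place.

Let x be the kelvin reading; then the Fahrenheit reading is 1.8·x - 459.67.
(1.8·x - 459.67) - x = -242  ⇒  (0.8)·x = 217.67  ⇒  x = 272.0875 K.
In Celsius: 272.0875 - 273.15 = -1.1°C.

-1.1°C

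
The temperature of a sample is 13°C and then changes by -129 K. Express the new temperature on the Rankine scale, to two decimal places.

The 129 K change is an interval; Kelvin and Celsius degrees are the same size, so ΔC = -129°C.
Final Celsius temperature: 13.0000 - 129.0000 = -116.0000°C.
In Rankine: -116.0000 × 1.8 + 491.67 = 282.87°R.

282.87°R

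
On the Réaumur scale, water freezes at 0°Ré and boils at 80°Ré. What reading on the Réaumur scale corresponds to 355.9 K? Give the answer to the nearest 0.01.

First in Celsius: 355.9 - 273.15 = 82.7500°C.
Linearly onto the Réaumur scale: 0 + (82.7500 / 100) × (80 - 0) = 66.20°Ré.

66.20°Ré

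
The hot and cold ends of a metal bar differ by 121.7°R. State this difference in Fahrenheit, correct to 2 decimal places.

Rankine and Fahrenheit degrees are the same size, so the interval is unchanged: 121.70.

121.70°F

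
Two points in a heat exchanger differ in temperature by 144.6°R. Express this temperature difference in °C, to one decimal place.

80.3°C

For a temperature interval the offset drops out; only the factor 5/9 applies.
144.6 × 5/9 = 80.3.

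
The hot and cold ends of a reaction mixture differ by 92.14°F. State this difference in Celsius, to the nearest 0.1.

For a temperature interval the offset drops out; only the factor 5/9 applies.
92.14 × 5/9 = 51.2.

51.2°C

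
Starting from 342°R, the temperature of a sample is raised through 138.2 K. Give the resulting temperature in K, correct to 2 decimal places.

328.20 K

Initial temperature in Celsius: (342 - 491.67) × 5/9 = -83.1500°C.
The 138.2 K change is an interval; Kelvin and Celsius degrees are the same size, so ΔC = +138.2°C.
Final Celsius temperature: -83.1500 + 138.2000 = 55.0500°C.
In kelvin: 55.0500 + 273.15 = 328.20 K.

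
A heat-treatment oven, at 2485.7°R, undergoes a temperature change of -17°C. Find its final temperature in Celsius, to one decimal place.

Initial temperature in Celsius: (2485.7 - 491.67) × 5/9 = 1107.7944°C.
Final Celsius temperature: 1107.7944 - 17.0000 = 1090.7944°C.

1090.8°C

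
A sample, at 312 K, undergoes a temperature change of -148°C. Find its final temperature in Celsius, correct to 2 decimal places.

Initial temperature in Celsius: 312 - 273.15 = 38.8500°C.
Final Celsius temperature: 38.8500 - 148.0000 = -109.1500°C.

-109.15°C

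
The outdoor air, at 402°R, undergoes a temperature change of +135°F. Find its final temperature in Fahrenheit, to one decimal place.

Initial temperature in Celsius: (402 - 491.67) × 5/9 = -49.8167°C.
The 135°F change is an interval, so only the factor 5/9 applies: +135 × 5/9 = +75.0000°C.
Final Celsius temperature: -49.8167 + 75.0000 = 25.1833°C.
In Fahrenheit: 25.1833 × 1.8 + 32 = 77.3°F.

77.3°F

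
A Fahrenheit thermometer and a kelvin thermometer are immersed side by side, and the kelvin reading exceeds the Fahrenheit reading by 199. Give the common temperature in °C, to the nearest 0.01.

Let x be the Fahrenheit reading; then the kelvin reading is 5/9·x + 255.372.
(5/9·x + 255.372) - x = 199  ⇒  (-4/9)·x = -56.3722  ⇒  x = 126.8375°F.
In Celsius: (126.8375 - 32) × 5/9 = 52.69°C.

52.69°C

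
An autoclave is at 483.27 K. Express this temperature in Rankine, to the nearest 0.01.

In Celsius: 483.27 - 273.15 = 210.1200°C.
In Rankine: 210.1200 × 1.8 + 491.67 = 869.89°R.

869.89°R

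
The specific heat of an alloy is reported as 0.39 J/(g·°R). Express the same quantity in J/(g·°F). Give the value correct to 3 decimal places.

Since only a temperature interval is involved, the additive offset between the scales drops out.
A change of 1°F is a change of 1°R, so per °F the value is 0.39 × 1 = 0.390.

0.390 J/(g·°F)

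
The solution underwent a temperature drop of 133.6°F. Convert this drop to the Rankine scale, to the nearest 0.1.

Fahrenheit and Rankine degrees are the same size, so the interval is unchanged: 133.6.

133.6°R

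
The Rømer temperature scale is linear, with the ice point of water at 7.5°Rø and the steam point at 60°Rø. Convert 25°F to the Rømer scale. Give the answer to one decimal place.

5.5°Rø

First in Celsius: (25 - 32) × 5/9 = -3.8889°C.
Linearly onto the Rømer scale: 7.5 + (-3.8889 / 100) × (60 - 7.5) = 5.5°Rø.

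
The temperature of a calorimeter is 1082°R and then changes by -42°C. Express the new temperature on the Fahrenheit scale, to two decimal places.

546.73°F

Initial temperature in Celsius: (1082 - 491.67) × 5/9 = 327.9611°C.
Final Celsius temperature: 327.9611 - 42.0000 = 285.9611°C.
In Fahrenheit: 285.9611 × 1.8 + 32 = 546.73°F.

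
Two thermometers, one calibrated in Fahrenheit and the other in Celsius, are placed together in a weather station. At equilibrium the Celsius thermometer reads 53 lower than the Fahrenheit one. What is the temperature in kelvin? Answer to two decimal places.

299.40 K

Let x be the Fahrenheit reading; then the Celsius reading is 5/9·x - 17.7778.
(5/9·x - 17.7778) - x = -53  ⇒  (-4/9)·x = -35.2222  ⇒  x = 79.2500°F.
In Celsius: (79.25 - 32) × 5/9 = 26.2500°C.
In kelvin: 26.2500 + 273.15 = 299.40 K.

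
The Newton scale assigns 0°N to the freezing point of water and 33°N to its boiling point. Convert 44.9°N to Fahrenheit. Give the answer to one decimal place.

Linear interpolation between the fixed points: C = (44.9 - 0) × 100 / (33 - 0) = 136.0606°C.
Then 136.0606 × 1.8 + 32 = 276.9°F.

276.9°F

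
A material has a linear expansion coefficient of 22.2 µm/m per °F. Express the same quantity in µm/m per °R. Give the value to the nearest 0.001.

22.200 µm/m per °R

Since only a temperature interval is involved, the additive offset between the scales drops out.
A change of 1°R is a change of 1°F, so per °R the value is 22.2 × 1 = 22.200.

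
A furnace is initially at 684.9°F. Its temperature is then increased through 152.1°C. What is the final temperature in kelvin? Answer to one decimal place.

Initial temperature in Celsius: (684.9 - 32) × 5/9 = 362.7222°C.
Final Celsius temperature: 362.7222 + 152.1000 = 514.8222°C.
In kelvin: 514.8222 + 273.15 = 788.0 K.

788.0 K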